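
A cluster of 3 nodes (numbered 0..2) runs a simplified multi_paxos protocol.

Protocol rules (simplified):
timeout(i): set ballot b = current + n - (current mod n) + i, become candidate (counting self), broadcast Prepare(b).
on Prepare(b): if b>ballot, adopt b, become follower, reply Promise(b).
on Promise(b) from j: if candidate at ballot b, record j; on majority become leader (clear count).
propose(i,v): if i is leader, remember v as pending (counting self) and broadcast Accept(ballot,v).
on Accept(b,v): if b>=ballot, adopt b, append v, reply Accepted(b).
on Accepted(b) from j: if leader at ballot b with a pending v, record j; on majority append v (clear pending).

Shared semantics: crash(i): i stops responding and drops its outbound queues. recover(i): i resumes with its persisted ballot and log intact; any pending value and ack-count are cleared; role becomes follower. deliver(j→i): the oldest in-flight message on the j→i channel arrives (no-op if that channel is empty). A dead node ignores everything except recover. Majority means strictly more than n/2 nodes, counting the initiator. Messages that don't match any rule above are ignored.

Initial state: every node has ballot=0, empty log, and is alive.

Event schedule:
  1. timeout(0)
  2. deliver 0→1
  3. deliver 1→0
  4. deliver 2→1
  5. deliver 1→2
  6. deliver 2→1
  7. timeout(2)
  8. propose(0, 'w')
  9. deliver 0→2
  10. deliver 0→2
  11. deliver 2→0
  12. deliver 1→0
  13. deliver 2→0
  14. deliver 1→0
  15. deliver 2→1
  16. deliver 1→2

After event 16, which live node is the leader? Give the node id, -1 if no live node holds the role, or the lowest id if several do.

2

step 1 timeout(0): 0={cand,b=3,log=-}
step 2 deliver 0→1: 1={foll,b=3,log=-}
step 3 deliver 1→0: 0={lead,b=3,log=-}
step 4 deliver 2→1: —
step 5 deliver 1→2: —
step 6 deliver 2→1: —
step 7 timeout(2): 2={cand,b=5,log=-}
step 8 propose(0,'w'): —
step 9 deliver 0→2: —
step 10 deliver 0→2: —
step 11 deliver 2→0: 0={foll,b=5,log=-}
step 12 deliver 1→0: —
step 13 deliver 2→0: —
step 14 deliver 1→0: —
step 15 deliver 2→1: 1={foll,b=5,log=-}
step 16 deliver 1→2: 2={lead,b=5,log=-}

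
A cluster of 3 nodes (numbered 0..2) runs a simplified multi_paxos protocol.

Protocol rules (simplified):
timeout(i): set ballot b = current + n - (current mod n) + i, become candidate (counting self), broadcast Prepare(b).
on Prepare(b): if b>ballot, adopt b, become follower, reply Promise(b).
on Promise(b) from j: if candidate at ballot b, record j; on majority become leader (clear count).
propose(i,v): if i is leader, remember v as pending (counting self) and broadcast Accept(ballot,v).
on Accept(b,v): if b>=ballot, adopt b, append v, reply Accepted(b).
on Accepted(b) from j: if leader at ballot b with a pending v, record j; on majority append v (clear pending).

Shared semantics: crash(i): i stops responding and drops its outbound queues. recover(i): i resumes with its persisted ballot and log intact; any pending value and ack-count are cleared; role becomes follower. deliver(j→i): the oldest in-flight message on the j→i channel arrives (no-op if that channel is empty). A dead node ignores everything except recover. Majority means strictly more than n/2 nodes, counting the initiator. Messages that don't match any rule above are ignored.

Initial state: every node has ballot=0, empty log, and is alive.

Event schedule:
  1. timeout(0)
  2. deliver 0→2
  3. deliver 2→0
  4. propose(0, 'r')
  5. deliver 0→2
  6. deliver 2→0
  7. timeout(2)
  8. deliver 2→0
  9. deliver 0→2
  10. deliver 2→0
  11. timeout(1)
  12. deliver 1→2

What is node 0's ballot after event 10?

after 1 — timeout(0): n0:cand/b3/[-]
after 2 — deliver 0→2: n2:foll/b3/[-]
after 3 — deliver 2→0: n0:lead/b3/[-]
after 4 — propose(0,'r'): ·
after 5 — deliver 0→2: n2:foll/b3/[r]
after 6 — deliver 2→0: n0:lead/b3/[r]
after 7 — timeout(2): n2:cand/b8/[r]
after 8 — deliver 2→0: n0:foll/b8/[r]
after 9 — deliver 0→2: n2:lead/b8/[r]
after 10 — deliver 2→0: ·

8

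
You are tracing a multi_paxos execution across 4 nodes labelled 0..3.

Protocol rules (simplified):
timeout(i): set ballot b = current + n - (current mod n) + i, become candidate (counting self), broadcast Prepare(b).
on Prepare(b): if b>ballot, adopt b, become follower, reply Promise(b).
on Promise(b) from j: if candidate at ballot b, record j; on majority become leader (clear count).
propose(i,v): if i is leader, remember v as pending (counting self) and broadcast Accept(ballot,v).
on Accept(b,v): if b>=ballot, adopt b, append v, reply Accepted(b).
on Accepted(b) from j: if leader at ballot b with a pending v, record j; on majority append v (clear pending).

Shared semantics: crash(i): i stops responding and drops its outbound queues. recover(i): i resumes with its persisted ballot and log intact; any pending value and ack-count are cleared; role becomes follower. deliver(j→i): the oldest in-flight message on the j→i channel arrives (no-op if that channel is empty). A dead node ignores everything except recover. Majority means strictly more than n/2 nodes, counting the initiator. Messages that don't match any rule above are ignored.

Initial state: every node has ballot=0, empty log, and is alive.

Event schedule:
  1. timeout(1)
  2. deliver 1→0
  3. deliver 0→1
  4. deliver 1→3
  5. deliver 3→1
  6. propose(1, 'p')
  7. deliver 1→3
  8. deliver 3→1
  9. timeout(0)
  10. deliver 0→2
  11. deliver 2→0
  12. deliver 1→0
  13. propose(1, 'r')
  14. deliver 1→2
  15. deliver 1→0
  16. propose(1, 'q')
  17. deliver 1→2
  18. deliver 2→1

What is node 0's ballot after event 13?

[1] timeout(1) → N1(cand b5 [-])
[2] deliver 1→0 → N0(foll b5 [-])
[3] deliver 0→1 → ∅
[4] deliver 1→3 → N3(foll b5 [-])
[5] deliver 3→1 → N1(lead b5 [-])
[6] propose(1,'p') → ∅
[7] deliver 1→3 → N3(foll b5 [p])
[8] deliver 3→1 → ∅
[9] timeout(0) → N0(cand b8 [-])
[10] deliver 0→2 → N2(foll b8 [-])
[11] deliver 2→0 → ∅
[12] deliver 1→0 → ∅
[13] propose(1,'r') → ∅

8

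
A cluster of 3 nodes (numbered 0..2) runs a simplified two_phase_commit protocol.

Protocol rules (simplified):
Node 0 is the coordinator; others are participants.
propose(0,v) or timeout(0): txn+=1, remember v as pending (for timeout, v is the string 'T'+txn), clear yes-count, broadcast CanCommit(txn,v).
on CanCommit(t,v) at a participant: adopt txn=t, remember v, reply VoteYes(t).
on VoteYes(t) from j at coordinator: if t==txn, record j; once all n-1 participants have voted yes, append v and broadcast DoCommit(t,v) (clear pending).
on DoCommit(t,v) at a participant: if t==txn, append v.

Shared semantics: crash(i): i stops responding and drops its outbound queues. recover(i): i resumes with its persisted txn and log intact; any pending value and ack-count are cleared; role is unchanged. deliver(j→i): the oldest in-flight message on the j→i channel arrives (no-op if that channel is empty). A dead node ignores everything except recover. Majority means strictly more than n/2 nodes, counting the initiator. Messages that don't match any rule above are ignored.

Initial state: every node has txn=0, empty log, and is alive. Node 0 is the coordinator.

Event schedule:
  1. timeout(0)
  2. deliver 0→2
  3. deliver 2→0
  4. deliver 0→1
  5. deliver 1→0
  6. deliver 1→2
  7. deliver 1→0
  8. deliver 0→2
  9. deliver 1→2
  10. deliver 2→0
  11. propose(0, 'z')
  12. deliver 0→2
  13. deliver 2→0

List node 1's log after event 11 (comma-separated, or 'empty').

empty

[1] timeout(0) → N0(coor t1 [-])
[2] deliver 0→2 → N2(part t1 [-])
[3] deliver 2→0 → ∅
[4] deliver 0→1 → N1(part t1 [-])
[5] deliver 1→0 → N0(coor t1 [T1])
[6] deliver 1→2 → ∅
[7] deliver 1→0 → ∅
[8] deliver 0→2 → N2(part t1 [T1])
[9] deliver 1→2 → ∅
[10] deliver 2→0 → ∅
[11] propose(0,'z') → N0(coor t2 [T1])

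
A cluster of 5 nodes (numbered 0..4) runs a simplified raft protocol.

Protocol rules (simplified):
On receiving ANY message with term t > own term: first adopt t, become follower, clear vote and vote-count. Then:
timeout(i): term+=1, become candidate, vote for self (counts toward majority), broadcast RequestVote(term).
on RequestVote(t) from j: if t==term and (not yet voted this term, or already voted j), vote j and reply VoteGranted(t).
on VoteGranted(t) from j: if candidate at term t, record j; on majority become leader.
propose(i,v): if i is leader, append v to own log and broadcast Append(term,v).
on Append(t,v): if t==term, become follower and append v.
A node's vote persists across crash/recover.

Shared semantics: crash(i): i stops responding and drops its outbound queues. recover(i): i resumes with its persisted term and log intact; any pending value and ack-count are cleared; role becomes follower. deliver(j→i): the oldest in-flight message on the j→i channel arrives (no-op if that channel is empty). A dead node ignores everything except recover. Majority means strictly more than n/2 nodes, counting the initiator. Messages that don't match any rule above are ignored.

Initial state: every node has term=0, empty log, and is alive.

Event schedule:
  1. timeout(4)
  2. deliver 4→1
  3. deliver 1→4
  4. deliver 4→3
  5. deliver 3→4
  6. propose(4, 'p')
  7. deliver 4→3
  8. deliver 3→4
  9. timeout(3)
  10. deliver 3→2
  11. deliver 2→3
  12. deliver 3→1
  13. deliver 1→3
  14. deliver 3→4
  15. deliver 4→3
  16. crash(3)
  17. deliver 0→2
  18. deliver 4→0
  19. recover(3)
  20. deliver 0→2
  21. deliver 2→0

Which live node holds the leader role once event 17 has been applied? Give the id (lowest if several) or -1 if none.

-1

e1 timeout(4): 4[cand,t=1,-]
e2 deliver 4→1: 1[foll,t=1,-]
e3 deliver 1→4: ·
e4 deliver 4→3: 3[foll,t=1,-]
e5 deliver 3→4: 4[lead,t=1,-]
e6 propose(4,'p'): 4[lead,t=1,p]
e7 deliver 4→3: 3[foll,t=1,p]
e8 deliver 3→4: ·
e9 timeout(3): 3[cand,t=2,p]
e10 deliver 3→2: 2[foll,t=2,-]
e11 deliver 2→3: ·
e12 deliver 3→1: 1[foll,t=2,-]
e13 deliver 1→3: 3[lead,t=2,p]
e14 deliver 3→4: 4[foll,t=2,p]
e15 deliver 4→3: ·
e16 crash(3): 3[✗lead,t=2,p]
e17 deliver 0→2: ·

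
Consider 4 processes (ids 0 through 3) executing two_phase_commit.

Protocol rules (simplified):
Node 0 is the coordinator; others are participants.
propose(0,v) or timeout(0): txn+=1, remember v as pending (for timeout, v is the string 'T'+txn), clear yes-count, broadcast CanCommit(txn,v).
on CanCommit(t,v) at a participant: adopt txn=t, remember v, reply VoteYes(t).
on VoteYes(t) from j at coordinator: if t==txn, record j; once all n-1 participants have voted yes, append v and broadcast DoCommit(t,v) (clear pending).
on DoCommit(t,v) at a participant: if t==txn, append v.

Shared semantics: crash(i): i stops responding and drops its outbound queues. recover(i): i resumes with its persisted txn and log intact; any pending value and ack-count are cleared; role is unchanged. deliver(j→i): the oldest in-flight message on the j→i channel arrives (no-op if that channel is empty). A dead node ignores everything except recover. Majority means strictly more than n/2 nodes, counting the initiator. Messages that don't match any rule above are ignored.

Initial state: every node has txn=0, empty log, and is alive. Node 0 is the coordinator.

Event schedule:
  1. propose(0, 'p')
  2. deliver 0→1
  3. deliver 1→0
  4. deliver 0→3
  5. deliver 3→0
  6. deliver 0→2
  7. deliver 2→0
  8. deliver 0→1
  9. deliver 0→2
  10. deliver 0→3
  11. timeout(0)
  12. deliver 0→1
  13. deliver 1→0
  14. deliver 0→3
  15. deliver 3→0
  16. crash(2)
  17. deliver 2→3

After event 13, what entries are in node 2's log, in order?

[1] propose(0,'p') → N0(coor t1 [-])
[2] deliver 0→1 → N1(part t1 [-])
[3] deliver 1→0 → ∅
[4] deliver 0→3 → N3(part t1 [-])
[5] deliver 3→0 → ∅
[6] deliver 0→2 → N2(part t1 [-])
[7] deliver 2→0 → N0(coor t1 [p])
[8] deliver 0→1 → N1(part t1 [p])
[9] deliver 0→2 → N2(part t1 [p])
[10] deliver 0→3 → N3(part t1 [p])
[11] timeout(0) → N0(coor t2 [p])
[12] deliver 0→1 → N1(part t2 [p])
[13] deliver 1→0 → ∅

p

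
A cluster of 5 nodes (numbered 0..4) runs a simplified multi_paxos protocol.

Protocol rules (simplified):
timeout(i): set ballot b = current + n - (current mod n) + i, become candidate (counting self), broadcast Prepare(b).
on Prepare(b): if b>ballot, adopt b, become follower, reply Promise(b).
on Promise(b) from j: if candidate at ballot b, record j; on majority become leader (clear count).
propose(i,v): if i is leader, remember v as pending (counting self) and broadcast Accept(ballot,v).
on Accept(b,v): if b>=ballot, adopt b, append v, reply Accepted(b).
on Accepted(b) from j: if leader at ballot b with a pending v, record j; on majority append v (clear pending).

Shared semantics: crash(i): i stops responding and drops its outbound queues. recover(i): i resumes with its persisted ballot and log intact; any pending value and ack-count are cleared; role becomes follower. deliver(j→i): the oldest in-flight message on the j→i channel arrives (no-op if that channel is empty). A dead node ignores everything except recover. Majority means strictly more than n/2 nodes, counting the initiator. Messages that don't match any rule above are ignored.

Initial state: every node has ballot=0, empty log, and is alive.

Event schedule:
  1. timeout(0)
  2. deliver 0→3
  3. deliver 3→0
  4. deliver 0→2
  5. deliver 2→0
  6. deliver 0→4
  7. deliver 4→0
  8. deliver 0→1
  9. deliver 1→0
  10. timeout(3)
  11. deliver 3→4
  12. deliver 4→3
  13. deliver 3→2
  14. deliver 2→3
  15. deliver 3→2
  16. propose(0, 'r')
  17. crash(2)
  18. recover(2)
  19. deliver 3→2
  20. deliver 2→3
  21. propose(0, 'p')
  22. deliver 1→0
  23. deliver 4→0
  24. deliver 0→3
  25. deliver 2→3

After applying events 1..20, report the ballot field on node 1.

after 1 — timeout(0): n0:cand/b5/[-]
after 2 — deliver 0→3: n3:foll/b5/[-]
after 3 — deliver 3→0: ·
after 4 — deliver 0→2: n2:foll/b5/[-]
after 5 — deliver 2→0: n0:lead/b5/[-]
after 6 — deliver 0→4: n4:foll/b5/[-]
after 7 — deliver 4→0: ·
after 8 — deliver 0→1: n1:foll/b5/[-]
after 9 — deliver 1→0: ·
after 10 — timeout(3): n3:cand/b13/[-]
after 11 — deliver 3→4: n4:foll/b13/[-]
after 12 — deliver 4→3: ·
after 13 — deliver 3→2: n2:foll/b13/[-]
after 14 — deliver 2→3: n3:lead/b13/[-]
after 15 — deliver 3→2: ·
after 16 — propose(0,'r'): ·
after 17 — crash(2): n2:✗foll/b13/[-]
after 18 — recover(2): n2:foll/b13/[-]
after 19 — deliver 3→2: ·
after 20 — deliver 2→3: ·

5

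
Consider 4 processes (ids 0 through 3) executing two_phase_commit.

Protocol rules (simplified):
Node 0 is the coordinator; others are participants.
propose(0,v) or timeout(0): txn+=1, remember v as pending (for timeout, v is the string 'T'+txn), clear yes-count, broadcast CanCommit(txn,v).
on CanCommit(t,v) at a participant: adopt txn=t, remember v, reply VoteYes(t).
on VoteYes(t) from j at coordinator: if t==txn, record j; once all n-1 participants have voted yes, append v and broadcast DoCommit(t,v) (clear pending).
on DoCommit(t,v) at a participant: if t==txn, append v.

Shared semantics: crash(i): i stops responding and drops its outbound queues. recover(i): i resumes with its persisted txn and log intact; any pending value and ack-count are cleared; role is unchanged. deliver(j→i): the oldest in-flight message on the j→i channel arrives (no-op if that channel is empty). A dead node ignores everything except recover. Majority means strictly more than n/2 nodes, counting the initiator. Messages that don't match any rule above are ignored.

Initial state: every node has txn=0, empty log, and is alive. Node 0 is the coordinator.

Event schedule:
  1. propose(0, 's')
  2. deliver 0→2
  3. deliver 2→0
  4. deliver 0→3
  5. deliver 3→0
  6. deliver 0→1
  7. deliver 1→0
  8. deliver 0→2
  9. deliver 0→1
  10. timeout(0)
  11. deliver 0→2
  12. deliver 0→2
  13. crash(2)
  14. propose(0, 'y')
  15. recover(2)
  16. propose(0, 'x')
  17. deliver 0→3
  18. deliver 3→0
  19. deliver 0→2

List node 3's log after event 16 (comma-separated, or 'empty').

step 1 propose(0,'s'): 0={coor,t=1,log=-}
step 2 deliver 0→2: 2={part,t=1,log=-}
step 3 deliver 2→0: —
step 4 deliver 0→3: 3={part,t=1,log=-}
step 5 deliver 3→0: —
step 6 deliver 0→1: 1={part,t=1,log=-}
step 7 deliver 1→0: 0={coor,t=1,log=s}
step 8 deliver 0→2: 2={part,t=1,log=s}
step 9 deliver 0→1: 1={part,t=1,log=s}
step 10 timeout(0): 0={coor,t=2,log=s}
step 11 deliver 0→2: 2={part,t=2,log=s}
step 12 deliver 0→2: —
step 13 crash(2): 2={✗part,t=2,log=s}
step 14 propose(0,'y'): 0={coor,t=3,log=s}
step 15 recover(2): 2={part,t=2,log=s}
step 16 propose(0,'x'): 0={coor,t=4,log=s}

empty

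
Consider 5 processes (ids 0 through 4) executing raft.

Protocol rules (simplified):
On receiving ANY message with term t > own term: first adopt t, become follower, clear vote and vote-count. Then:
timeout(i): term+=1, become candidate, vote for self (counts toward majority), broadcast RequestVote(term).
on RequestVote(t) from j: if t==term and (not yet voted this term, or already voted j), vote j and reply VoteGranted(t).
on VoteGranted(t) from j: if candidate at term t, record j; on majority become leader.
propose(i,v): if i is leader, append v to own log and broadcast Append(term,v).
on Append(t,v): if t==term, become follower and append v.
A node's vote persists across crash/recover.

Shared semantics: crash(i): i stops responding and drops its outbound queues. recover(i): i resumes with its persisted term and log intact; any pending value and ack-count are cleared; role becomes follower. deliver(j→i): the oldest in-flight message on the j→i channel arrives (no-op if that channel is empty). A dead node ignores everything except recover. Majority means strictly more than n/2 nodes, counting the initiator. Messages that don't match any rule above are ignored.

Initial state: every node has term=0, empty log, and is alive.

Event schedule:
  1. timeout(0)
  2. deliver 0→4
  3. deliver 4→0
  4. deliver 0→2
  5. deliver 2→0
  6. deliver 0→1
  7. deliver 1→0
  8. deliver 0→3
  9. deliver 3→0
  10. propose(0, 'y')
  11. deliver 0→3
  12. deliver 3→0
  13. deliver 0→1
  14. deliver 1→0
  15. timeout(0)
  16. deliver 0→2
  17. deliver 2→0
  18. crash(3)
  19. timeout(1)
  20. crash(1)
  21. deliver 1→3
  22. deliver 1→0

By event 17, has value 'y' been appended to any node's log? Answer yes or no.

yes

e1 timeout(0): 0[cand,t=1,-]
e2 deliver 0→4: 4[foll,t=1,-]
e3 deliver 4→0: ·
e4 deliver 0→2: 2[foll,t=1,-]
e5 deliver 2→0: 0[lead,t=1,-]
e6 deliver 0→1: 1[foll,t=1,-]
e7 deliver 1→0: ·
e8 deliver 0→3: 3[foll,t=1,-]
e9 deliver 3→0: ·
e10 propose(0,'y'): 0[lead,t=1,y]
e11 deliver 0→3: 3[foll,t=1,y]
e12 deliver 3→0: ·
e13 deliver 0→1: 1[foll,t=1,y]
e14 deliver 1→0: ·
e15 timeout(0): 0[cand,t=2,y]
e16 deliver 0→2: 2[foll,t=1,y]
e17 deliver 2→0: ·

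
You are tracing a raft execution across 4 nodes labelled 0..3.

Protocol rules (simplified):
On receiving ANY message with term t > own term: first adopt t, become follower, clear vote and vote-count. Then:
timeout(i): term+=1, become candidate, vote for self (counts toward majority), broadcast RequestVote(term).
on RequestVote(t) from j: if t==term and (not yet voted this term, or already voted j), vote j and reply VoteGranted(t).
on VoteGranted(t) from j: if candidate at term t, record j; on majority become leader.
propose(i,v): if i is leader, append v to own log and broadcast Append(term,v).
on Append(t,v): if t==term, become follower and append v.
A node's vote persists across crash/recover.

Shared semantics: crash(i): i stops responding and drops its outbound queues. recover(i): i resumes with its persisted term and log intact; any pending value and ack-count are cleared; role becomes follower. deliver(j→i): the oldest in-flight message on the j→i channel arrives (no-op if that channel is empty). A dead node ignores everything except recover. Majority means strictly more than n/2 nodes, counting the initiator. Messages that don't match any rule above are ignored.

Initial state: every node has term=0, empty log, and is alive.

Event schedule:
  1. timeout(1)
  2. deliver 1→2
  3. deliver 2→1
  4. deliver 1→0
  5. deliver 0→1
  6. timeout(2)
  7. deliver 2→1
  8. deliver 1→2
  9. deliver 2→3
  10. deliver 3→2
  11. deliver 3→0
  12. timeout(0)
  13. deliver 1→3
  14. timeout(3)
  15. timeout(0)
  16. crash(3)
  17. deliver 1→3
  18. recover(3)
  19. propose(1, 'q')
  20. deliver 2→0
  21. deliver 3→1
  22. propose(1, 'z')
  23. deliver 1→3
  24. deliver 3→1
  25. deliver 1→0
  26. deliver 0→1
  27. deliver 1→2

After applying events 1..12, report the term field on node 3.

[1] timeout(1) → N1(cand t1 [-])
[2] deliver 1→2 → N2(foll t1 [-])
[3] deliver 2→1 → ∅
[4] deliver 1→0 → N0(foll t1 [-])
[5] deliver 0→1 → N1(lead t1 [-])
[6] timeout(2) → N2(cand t2 [-])
[7] deliver 2→1 → N1(foll t2 [-])
[8] deliver 1→2 → ∅
[9] deliver 2→3 → N3(foll t2 [-])
[10] deliver 3→2 → N2(lead t2 [-])
[11] deliver 3→0 → ∅
[12] timeout(0) → N0(cand t2 [-])

2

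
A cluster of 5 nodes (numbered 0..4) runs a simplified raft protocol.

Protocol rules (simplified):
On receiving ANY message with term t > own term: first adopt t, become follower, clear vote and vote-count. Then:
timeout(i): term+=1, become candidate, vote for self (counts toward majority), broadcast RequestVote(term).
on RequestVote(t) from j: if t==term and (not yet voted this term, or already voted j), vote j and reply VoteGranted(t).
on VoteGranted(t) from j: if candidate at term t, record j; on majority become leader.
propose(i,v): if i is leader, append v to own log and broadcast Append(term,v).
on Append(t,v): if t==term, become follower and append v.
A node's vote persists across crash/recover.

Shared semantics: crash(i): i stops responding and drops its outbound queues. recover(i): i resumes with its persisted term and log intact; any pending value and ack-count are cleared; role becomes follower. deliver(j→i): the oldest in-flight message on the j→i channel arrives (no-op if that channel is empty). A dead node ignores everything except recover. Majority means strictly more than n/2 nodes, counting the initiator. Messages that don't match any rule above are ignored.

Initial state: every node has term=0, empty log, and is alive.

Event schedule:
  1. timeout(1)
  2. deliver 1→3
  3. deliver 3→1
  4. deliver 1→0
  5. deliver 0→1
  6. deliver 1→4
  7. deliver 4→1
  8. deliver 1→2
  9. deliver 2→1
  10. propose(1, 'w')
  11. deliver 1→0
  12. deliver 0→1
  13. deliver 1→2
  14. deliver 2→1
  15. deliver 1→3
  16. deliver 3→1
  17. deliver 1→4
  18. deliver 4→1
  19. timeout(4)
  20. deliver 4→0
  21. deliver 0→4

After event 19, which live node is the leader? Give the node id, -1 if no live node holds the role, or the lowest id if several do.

1

[1] timeout(1) → N1(cand t1 [-])
[2] deliver 1→3 → N3(foll t1 [-])
[3] deliver 3→1 → ∅
[4] deliver 1→0 → N0(foll t1 [-])
[5] deliver 0→1 → N1(lead t1 [-])
[6] deliver 1→4 → N4(foll t1 [-])
[7] deliver 4→1 → ∅
[8] deliver 1→2 → N2(foll t1 [-])
[9] deliver 2→1 → ∅
[10] propose(1,'w') → N1(lead t1 [w])
[11] deliver 1→0 → N0(foll t1 [w])
[12] deliver 0→1 → ∅
[13] deliver 1→2 → N2(foll t1 [w])
[14] deliver 2→1 → ∅
[15] deliver 1→3 → N3(foll t1 [w])
[16] deliver 3→1 → ∅
[17] deliver 1→4 → N4(foll t1 [w])
[18] deliver 4→1 → ∅
[19] timeout(4) → N4(cand t2 [w])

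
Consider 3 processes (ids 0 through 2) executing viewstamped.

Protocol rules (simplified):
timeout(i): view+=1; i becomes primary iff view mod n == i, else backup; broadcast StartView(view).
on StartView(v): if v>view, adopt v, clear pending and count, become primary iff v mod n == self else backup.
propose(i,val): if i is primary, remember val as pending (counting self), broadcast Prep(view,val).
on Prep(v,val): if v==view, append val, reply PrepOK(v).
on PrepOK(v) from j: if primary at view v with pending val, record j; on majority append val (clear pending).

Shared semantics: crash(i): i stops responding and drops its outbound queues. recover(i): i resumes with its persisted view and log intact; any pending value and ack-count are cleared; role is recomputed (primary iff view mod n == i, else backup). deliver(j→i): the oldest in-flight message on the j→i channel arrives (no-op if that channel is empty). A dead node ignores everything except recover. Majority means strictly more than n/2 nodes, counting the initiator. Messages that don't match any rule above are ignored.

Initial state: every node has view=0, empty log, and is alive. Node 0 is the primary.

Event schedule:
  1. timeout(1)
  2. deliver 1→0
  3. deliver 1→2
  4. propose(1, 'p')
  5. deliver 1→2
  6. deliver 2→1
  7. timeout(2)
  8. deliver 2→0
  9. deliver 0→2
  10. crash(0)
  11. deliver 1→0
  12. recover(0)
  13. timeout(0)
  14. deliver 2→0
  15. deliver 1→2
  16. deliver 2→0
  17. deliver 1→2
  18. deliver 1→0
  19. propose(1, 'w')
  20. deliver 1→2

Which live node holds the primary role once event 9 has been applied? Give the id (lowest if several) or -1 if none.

1

after 1 — timeout(1): n1:prim/v1/[-]
after 2 — deliver 1→0: n0:back/v1/[-]
after 3 — deliver 1→2: n2:back/v1/[-]
after 4 — propose(1,'p'): ·
after 5 — deliver 1→2: n2:back/v1/[p]
after 6 — deliver 2→1: n1:prim/v1/[p]
after 7 — timeout(2): n2:prim/v2/[p]
after 8 — deliver 2→0: n0:back/v2/[-]
after 9 — deliver 0→2: ·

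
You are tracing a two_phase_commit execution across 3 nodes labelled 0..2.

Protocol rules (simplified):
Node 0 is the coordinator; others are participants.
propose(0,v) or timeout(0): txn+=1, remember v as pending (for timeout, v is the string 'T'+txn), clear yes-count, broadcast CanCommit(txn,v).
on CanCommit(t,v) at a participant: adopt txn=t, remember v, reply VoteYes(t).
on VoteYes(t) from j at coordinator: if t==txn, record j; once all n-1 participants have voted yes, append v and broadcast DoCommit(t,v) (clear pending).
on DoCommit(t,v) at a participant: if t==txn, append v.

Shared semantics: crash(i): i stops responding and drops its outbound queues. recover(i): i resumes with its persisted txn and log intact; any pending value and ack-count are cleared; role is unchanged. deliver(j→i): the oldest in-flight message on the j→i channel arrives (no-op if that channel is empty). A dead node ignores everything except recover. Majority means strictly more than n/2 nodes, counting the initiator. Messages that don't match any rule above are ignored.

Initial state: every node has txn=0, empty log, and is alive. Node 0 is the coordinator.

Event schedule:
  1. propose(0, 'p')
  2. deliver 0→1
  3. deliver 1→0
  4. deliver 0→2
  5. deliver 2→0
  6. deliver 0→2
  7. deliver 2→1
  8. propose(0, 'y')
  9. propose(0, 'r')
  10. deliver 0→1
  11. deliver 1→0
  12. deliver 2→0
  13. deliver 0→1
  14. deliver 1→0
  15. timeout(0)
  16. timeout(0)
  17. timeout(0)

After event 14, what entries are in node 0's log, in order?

1. propose(0,'p'):  <0:coor t1 ->
2. deliver 0→1:  <1:part t1 ->
3. deliver 1→0:  nop
4. deliver 0→2:  <2:part t1 ->
5. deliver 2→0:  <0:coor t1 p>
6. deliver 0→2:  <2:part t1 p>
7. deliver 2→1:  nop
8. propose(0,'y'):  <0:coor t2 p>
9. propose(0,'r'):  <0:coor t3 p>
10. deliver 0→1:  <1:part t1 p>
11. deliver 1→0:  nop
12. deliver 2→0:  nop
13. deliver 0→1:  <1:part t2 p>
14. deliver 1→0:  nop

p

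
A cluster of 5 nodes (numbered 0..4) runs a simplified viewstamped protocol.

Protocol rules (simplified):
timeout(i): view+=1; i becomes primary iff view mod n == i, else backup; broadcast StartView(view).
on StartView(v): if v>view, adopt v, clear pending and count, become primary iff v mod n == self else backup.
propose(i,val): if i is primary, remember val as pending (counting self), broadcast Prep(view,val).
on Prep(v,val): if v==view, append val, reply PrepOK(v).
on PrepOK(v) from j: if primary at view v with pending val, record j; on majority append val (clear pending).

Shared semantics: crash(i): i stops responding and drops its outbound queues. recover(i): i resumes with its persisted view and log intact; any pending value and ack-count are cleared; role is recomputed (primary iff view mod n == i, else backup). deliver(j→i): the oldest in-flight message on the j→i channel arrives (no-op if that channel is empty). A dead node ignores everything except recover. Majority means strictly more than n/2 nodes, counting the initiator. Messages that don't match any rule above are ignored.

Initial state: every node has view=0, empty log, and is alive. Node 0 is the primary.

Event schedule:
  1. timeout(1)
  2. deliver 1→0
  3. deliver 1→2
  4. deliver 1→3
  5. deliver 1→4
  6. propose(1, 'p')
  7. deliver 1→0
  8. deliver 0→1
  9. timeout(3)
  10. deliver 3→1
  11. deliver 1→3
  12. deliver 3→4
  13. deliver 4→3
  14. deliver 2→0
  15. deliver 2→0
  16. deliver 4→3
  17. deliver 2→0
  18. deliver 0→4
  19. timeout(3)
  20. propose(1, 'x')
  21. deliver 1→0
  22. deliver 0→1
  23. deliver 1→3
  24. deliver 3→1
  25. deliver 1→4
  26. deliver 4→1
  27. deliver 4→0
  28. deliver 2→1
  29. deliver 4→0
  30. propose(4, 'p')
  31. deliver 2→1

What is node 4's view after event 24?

2

[1] timeout(1) → N1(prim v1 [-])
[2] deliver 1→0 → N0(back v1 [-])
[3] deliver 1→2 → N2(back v1 [-])
[4] deliver 1→3 → N3(back v1 [-])
[5] deliver 1→4 → N4(back v1 [-])
[6] propose(1,'p') → ∅
[7] deliver 1→0 → N0(back v1 [p])
[8] deliver 0→1 → ∅
[9] timeout(3) → N3(back v2 [-])
[10] deliver 3→1 → N1(back v2 [-])
[11] deliver 1→3 → ∅
[12] deliver 3→4 → N4(back v2 [-])
[13] deliver 4→3 → ∅
[14] deliver 2→0 → ∅
[15] deliver 2→0 → ∅
[16] deliver 4→3 → ∅
[17] deliver 2→0 → ∅
[18] deliver 0→4 → ∅
[19] timeout(3) → N3(prim v3 [-])
[20] propose(1,'x') → ∅
[21] deliver 1→0 → ∅
[22] deliver 0→1 → ∅
[23] deliver 1→3 → ∅
[24] deliver 3→1 → N1(back v3 [-])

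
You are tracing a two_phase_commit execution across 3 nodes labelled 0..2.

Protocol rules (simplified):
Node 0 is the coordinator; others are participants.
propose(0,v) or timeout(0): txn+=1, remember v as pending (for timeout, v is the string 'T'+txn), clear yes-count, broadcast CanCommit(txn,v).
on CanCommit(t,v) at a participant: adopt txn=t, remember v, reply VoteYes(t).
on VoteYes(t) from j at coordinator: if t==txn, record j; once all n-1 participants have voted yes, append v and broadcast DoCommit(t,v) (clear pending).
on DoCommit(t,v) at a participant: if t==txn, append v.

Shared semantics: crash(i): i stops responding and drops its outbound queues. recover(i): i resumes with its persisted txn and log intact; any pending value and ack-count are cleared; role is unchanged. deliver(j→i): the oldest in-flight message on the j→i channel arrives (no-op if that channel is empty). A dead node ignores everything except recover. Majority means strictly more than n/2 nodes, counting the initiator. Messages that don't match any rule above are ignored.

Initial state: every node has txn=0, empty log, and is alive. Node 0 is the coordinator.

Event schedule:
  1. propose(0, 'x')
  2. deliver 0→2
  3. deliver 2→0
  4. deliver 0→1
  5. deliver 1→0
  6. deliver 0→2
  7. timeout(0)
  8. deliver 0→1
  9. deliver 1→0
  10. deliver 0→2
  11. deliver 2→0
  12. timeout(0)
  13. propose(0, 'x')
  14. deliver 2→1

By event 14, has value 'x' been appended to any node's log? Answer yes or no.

yes

e1 propose(0,'x'): 0[coor,t=1,-]
e2 deliver 0→2: 2[part,t=1,-]
e3 deliver 2→0: ·
e4 deliver 0→1: 1[part,t=1,-]
e5 deliver 1→0: 0[coor,t=1,x]
e6 deliver 0→2: 2[part,t=1,x]
e7 timeout(0): 0[coor,t=2,x]
e8 deliver 0→1: 1[part,t=1,x]
e9 deliver 1→0: ·
e10 deliver 0→2: 2[part,t=2,x]
e11 deliver 2→0: ·
e12 timeout(0): 0[coor,t=3,x]
e13 propose(0,'x'): 0[coor,t=4,x]
e14 deliver 2→1: ·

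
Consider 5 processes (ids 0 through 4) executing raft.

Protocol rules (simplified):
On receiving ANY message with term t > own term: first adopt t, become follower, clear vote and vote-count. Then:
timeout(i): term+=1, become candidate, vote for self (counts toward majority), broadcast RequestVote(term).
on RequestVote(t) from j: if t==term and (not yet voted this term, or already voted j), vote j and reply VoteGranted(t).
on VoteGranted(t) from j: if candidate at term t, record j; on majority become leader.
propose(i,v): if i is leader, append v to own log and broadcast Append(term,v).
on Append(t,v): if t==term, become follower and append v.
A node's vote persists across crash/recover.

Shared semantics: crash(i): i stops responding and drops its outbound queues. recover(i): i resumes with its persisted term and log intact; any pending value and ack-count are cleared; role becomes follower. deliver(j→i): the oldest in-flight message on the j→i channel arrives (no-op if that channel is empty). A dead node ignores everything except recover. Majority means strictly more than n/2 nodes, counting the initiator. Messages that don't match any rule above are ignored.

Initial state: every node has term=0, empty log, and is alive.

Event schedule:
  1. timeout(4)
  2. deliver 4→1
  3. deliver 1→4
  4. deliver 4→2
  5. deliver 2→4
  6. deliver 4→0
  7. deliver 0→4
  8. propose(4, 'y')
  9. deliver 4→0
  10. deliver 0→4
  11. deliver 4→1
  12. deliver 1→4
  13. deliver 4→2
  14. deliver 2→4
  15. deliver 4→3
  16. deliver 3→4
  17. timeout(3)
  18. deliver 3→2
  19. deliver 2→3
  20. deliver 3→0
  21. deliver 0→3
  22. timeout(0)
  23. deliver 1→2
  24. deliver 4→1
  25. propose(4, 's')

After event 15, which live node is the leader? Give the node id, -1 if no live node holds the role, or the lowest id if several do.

after 1 — timeout(4): n4:cand/t1/[-]
after 2 — deliver 4→1: n1:foll/t1/[-]
after 3 — deliver 1→4: ·
after 4 — deliver 4→2: n2:foll/t1/[-]
after 5 — deliver 2→4: n4:lead/t1/[-]
after 6 — deliver 4→0: n0:foll/t1/[-]
after 7 — deliver 0→4: ·
after 8 — propose(4,'y'): n4:lead/t1/[y]
after 9 — deliver 4→0: n0:foll/t1/[y]
after 10 — deliver 0→4: ·
after 11 — deliver 4→1: n1:foll/t1/[y]
after 12 — deliver 1→4: ·
after 13 — deliver 4→2: n2:foll/t1/[y]
after 14 — deliver 2→4: ·
after 15 — deliver 4→3: n3:foll/t1/[-]

4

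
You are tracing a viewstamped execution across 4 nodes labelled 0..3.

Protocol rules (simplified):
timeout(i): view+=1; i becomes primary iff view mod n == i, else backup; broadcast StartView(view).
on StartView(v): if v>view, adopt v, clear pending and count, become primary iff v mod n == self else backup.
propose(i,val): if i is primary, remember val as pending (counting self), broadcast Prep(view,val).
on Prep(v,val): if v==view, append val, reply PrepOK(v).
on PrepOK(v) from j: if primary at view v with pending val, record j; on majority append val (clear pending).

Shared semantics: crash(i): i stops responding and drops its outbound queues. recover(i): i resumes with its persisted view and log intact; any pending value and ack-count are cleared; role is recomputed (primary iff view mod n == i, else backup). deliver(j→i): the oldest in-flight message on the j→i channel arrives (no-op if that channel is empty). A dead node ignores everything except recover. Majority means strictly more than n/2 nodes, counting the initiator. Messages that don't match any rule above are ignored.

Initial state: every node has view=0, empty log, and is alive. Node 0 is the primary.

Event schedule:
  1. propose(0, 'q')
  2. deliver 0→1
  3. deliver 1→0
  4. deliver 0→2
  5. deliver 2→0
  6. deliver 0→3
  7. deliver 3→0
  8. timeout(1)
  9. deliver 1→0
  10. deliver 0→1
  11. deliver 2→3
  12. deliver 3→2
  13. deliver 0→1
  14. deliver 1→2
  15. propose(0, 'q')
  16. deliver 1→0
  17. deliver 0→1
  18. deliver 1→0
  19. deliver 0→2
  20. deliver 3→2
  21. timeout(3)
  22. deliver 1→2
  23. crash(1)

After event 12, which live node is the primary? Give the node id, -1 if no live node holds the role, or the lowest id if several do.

e1 propose(0,'q'): ·
e2 deliver 0→1: 1[back,v=0,q]
e3 deliver 1→0: ·
e4 deliver 0→2: 2[back,v=0,q]
e5 deliver 2→0: 0[prim,v=0,q]
e6 deliver 0→3: 3[back,v=0,q]
e7 deliver 3→0: ·
e8 timeout(1): 1[prim,v=1,q]
e9 deliver 1→0: 0[back,v=1,q]
e10 deliver 0→1: ·
e11 deliver 2→3: ·
e12 deliver 3→2: ·

1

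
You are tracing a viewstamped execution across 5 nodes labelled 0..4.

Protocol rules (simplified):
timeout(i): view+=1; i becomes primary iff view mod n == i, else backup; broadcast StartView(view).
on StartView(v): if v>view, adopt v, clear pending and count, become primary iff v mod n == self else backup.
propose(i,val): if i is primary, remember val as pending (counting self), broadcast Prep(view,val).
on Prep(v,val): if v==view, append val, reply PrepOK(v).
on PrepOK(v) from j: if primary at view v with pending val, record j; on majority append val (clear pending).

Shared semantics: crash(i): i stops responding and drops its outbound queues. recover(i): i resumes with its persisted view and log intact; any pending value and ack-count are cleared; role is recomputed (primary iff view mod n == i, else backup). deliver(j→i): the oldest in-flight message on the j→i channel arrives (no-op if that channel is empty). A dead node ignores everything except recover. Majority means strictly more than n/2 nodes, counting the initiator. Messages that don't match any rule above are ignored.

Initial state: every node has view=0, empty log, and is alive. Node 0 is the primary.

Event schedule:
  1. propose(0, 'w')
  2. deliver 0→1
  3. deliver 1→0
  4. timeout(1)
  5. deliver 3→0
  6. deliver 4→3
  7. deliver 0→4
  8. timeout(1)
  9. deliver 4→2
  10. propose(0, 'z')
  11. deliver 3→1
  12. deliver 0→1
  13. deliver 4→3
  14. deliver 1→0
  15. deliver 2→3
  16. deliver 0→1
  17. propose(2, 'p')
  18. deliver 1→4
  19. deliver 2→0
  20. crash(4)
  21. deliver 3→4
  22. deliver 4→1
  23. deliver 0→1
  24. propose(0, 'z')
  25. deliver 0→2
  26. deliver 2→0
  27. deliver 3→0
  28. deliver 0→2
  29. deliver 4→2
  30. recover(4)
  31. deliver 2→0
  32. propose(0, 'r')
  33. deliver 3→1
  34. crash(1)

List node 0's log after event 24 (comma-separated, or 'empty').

1. propose(0,'w'):  nop
2. deliver 0→1:  <1:back v0 w>
3. deliver 1→0:  nop
4. timeout(1):  <1:prim v1 w>
5. deliver 3→0:  nop
6. deliver 4→3:  nop
7. deliver 0→4:  <4:back v0 w>
8. timeout(1):  <1:back v2 w>
9. deliver 4→2:  nop
10. propose(0,'z'):  nop
11. deliver 3→1:  nop
12. deliver 0→1:  nop
13. deliver 4→3:  nop
14. deliver 1→0:  <0:back v1 ->
15. deliver 2→3:  nop
16. deliver 0→1:  nop
17. propose(2,'p'):  nop
18. deliver 1→4:  <4:back v1 w>
19. deliver 2→0:  nop
20. crash(4):  <4:✗back v1 w>
21. deliver 3→4:  nop
22. deliver 4→1:  nop
23. deliver 0→1:  nop
24. propose(0,'z'):  nop

empty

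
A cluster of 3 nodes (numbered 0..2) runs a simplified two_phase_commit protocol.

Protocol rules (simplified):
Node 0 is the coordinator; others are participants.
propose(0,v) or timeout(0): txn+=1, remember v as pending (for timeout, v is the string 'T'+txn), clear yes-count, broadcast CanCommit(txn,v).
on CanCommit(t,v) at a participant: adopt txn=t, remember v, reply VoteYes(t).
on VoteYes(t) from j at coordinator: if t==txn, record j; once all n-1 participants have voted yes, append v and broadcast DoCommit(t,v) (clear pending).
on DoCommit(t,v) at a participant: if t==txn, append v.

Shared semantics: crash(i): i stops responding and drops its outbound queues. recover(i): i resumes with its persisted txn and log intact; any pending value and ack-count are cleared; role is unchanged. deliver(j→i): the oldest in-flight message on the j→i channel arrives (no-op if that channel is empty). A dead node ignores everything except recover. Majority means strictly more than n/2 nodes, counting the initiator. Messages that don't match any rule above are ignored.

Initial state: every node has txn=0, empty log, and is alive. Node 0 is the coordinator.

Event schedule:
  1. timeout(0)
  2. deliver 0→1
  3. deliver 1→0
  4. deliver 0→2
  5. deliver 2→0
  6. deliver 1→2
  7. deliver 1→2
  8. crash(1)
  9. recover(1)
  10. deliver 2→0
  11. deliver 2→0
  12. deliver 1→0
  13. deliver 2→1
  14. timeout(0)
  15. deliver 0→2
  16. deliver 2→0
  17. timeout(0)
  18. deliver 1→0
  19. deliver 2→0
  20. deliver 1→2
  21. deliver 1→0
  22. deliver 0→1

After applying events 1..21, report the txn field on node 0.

3

step 1 timeout(0): 0={coor,t=1,log=-}
step 2 deliver 0→1: 1={part,t=1,log=-}
step 3 deliver 1→0: —
step 4 deliver 0→2: 2={part,t=1,log=-}
step 5 deliver 2→0: 0={coor,t=1,log=T1}
step 6 deliver 1→2: —
step 7 deliver 1→2: —
step 8 crash(1): 1={✗part,t=1,log=-}
step 9 recover(1): 1={part,t=1,log=-}
step 10 deliver 2→0: —
step 11 deliver 2→0: —
step 12 deliver 1→0: —
step 13 deliver 2→1: —
step 14 timeout(0): 0={coor,t=2,log=T1}
step 15 deliver 0→2: 2={part,t=1,log=T1}
step 16 deliver 2→0: —
step 17 timeout(0): 0={coor,t=3,log=T1}
step 18 deliver 1→0: —
step 19 deliver 2→0: —
step 20 deliver 1→2: —
step 21 deliver 1→0: —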